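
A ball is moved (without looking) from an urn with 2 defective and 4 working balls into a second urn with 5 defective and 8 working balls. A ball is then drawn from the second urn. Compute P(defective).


P(transfer defective) = 2/6 = 1/3; P(transfer working) = 2/3
If defective transferred: Urn II has 6 defective of 14, so P(defective|defective moved) = 3/7
If working transferred: Urn II has 5 defective of 14, so P(defective|working moved) = 5/14
By total probability: P(defective) = 1/3*3/7 + 2/3*5/14 = 8/21

8/21


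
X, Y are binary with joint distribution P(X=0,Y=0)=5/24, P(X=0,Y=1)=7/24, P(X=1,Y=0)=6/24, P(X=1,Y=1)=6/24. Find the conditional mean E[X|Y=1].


P(Y=1) = 13/24
E[X|Y=1] = (0*7 + 1*6)/13 = 6/13

6/13


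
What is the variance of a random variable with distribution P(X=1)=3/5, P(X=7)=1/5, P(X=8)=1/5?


E[X] = 18/5, E[X^2] = 116/5
Var(X) = E[X^2] - (E[X])^2 = 116/5 - (18/5)^2 = 256/25

256/25


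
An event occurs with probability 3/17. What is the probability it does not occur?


P(A') = 1 - P(A) = 1 - 3/17 = 14/17

14/17


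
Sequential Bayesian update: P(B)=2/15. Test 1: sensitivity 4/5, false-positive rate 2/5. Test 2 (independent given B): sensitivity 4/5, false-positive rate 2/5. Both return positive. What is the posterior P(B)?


After test 1: P(+) = 4/5*2/15 + 2/5*13/15 = 34/75
P(B|+) = (8/75)/(34/75) = 4/17
After test 2 (use post1 as new prior): P(+) = 4/5*4/17 + 2/5*13/17 = 42/85
P(B|+,+) = (16/85)/(42/85) = 8/21

8/21


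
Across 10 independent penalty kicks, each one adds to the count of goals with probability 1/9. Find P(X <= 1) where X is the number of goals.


P(X<=1) = P(X=0) + P(X=1)
= 1073741824/3486784401 + 1342177280/3486784401
= 268435456/387420489

268435456/387420489


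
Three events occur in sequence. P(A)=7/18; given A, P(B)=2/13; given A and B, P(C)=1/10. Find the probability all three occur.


P(A∩B∩C) = P(A) * P(B|A) * P(C|A∩B)
= 7/18 * 2/13 * 1/10
= 7/117 * 1/10 = 7/1170

7/1170


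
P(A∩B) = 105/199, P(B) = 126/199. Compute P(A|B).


P(A|B) = P(A∩B)/P(B) = (105/199)/(126/199) = 105/126 = 5/6

5/6


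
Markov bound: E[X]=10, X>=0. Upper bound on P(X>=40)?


Markov: P(X >= a) <= E[X]/a
P(X >= 40) <= 10/40 = 1/4

1/4


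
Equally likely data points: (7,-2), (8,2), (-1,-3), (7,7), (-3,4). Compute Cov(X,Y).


E[X]=18/5, E[Y]=8/5, E[XY]=42/5
Cov(X,Y) = E[XY] - E[X]E[Y] = 42/5 - 18/5*8/5 = 66/25

66/25


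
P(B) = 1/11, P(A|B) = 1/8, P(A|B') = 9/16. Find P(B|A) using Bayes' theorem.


P(A) = P(A|B)P(B) + P(A|B')P(B') = 1/8*1/11 + 9/16*10/11 = 23/44
P(B|A) = P(A|B)P(B)/P(A) = (1/88)/(23/44) = 1/46

1/46


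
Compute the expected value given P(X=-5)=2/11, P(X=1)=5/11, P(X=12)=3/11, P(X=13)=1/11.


E[X] = sum(x * P(x))
= -5*2/11 + 1*5/11 + 12*3/11 + 13*1/11
= 4

4


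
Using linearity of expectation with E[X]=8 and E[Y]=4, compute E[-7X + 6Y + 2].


E[-7X + 6Y + 2] = -7*E[X] + 6*E[Y] + 2
= (-7)*(8) + (6)*(4) + (2)
= -56 + 24 + 2 = -30

-30


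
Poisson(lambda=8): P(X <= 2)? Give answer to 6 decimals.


P(X<=2) = e^(-8)*8^0/0! + e^(-8)*8^1/1! + e^(-8)*8^2/2!
≈ 0.0003354626 + 0.0026837010 + 0.0107348041
= 0.0137539677
≈ 0.013754

0.013754


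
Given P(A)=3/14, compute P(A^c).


P(A') = 1 - P(A) = 1 - 3/14 = 11/14

11/14


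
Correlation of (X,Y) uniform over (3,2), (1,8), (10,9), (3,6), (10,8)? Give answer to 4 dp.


Cov(X,Y) = 4.7600, Var(X) = 14.6400, Var(Y) = 6.2400
rho = Cov/(sqrt(VarX)*sqrt(VarY)) = 0.4980

0.4980


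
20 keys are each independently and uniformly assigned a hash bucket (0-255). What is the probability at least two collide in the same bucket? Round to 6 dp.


P(all different) = prod((256-i)/256 for i=0..19) = 0.466833
P(at least one match) = 1 - 0.466833 = 0.533167

0.533167


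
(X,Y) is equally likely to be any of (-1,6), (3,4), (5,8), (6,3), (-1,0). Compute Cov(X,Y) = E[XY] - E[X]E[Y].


E[X]=12/5, E[Y]=21/5, E[XY]=64/5
Cov(X,Y) = E[XY] - E[X]E[Y] = 64/5 - 12/5*21/5 = 68/25

68/25


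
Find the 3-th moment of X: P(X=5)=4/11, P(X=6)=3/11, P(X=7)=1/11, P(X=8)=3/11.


E[X^3] = sum(x^3 * P(x))
= 125*4/11 + 216*3/11 + 343*1/11 + 512*3/11
= 3027/11

3027/11


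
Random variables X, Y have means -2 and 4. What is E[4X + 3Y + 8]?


E[4X + 3Y + 8] = 4*E[X] + 3*E[Y] + 8
= (4)*(-2) + (3)*(4) + (8)
= -8 + 12 + 8 = 12

12


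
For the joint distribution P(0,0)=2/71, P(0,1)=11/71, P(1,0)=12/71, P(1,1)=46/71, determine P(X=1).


P(X=1) = P(1,0)+P(1,1) = 12/71 + 46/71 = 58/71

58/71


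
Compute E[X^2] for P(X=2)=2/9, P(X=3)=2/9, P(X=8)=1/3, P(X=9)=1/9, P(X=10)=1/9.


E[X^2] = sum(g(x)*P(x))
= 4*2/9 + 9*2/9 + 64*1/3 + 81*1/9 + 100*1/9
= 133/3

133/3


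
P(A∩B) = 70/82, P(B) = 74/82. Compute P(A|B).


P(A|B) = P(A∩B)/P(B) = (70/82)/(74/82) = 70/74 = 35/37

35/37


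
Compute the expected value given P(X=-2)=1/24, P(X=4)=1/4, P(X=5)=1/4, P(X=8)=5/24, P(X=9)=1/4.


E[X] = sum(x * P(x))
= -2*1/24 + 4*1/4 + 5*1/4 + 8*5/24 + 9*1/4
= 73/12

73/12


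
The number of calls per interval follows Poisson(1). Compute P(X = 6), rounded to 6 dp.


P(X=6) = e^(-1) * 1^6 / 6!
≈ 0.3678794412 * 1 / 720
≈ 0.000511

0.000511


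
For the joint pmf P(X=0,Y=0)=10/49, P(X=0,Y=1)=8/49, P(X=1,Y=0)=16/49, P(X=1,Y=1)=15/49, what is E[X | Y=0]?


P(Y=0) = 26/49
E[X|Y=0] = (0*10 + 1*16)/26 = 16/26 = 8/13

8/13


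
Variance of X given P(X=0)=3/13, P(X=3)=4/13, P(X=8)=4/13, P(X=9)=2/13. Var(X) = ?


E[X] = 62/13, E[X^2] = 454/13
Var(X) = E[X^2] - (E[X])^2 = 454/13 - (62/13)^2 = 2058/169

2058/169


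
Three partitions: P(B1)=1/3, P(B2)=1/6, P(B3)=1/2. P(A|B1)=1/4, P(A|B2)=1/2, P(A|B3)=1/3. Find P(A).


P(A) = P(A|B1)P(B1) + P(A|B2)P(B2) + P(A|B3)P(B3)
= 1/4*1/3 + 1/2*1/6 + 1/3*1/2
= 1/12 + 1/12 + 1/6 = 1/3

1/3


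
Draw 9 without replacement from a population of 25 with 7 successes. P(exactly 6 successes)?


P(X=6) = C(7,6)*C(18,3) / C(25,9)
= 7*816 / 2042975
= 5712/2042975 = 336/120175

336/120175


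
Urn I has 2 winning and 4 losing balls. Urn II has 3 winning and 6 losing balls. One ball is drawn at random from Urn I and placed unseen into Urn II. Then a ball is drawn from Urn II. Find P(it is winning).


P(transfer winning) = 2/6 = 1/3; P(transfer losing) = 2/3
If winning transferred: Urn II has 4 winning of 10, so P(winning|winning moved) = 2/5
If losing transferred: Urn II has 3 winning of 10, so P(winning|losing moved) = 3/10
By total probability: P(winning) = 1/3*2/5 + 2/3*3/10 = 1/3

1/3


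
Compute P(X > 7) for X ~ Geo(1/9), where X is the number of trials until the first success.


P(X > 7) = P(first 7 trials all fail) = (1-p)^7 = (8/9)^7 = 2097152/4782969

2097152/4782969


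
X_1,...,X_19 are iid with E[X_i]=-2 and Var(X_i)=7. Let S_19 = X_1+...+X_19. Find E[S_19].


E[S_n] = n*E[X_1] = 19*-2 = -38

-38


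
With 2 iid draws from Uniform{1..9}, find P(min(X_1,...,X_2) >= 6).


P(min >= 6) = P(all X_i >= 6) = (P(X_1 >= 6))^2
= (4/9)^2 = 16/81

16/81


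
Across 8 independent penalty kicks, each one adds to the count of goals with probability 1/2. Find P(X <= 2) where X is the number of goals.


P(X<=2) = P(X=0) + P(X=1) + P(X=2)
= 1/256 + 1/32 + 7/64
= 37/256

37/256


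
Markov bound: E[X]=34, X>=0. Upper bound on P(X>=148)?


Markov: P(X >= a) <= E[X]/a
P(X >= 148) <= 34/148 = 17/74

17/74


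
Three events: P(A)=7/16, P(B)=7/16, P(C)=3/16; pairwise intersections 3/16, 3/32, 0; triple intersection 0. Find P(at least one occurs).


P(A∪B∪C) = P(A)+P(B)+P(C) - P(AB)-P(AC)-P(BC) + P(ABC)
= 7/16+7/16+3/16 - 3/16-3/32-0 + 0
= 25/32

25/32


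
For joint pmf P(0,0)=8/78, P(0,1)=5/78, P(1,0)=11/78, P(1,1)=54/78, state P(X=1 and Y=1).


Read from table: P(X=1, Y=1) = 54/78 = 9/13

9/13


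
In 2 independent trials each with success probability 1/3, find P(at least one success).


P(at least one) = 1 - P(none)
P(none) = (1 - 1/3)^2 = (2/3)^2 = 4/9
P(at least one) = 1 - 4/9 = 5/9

5/9


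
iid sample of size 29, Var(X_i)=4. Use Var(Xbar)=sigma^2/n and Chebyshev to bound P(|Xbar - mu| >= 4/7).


Var(Xbar) = Var(X)/n = 4/29
Chebyshev: P(|Xbar-mu| >= 4/7) <= Var(Xbar)/(4/7)^2 = (4/29)/(16/49) = 49/116

49/116


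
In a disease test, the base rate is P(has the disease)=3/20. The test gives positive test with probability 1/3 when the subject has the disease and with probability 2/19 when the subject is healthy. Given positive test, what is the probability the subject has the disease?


P(A) = P(A|B)P(B) + P(A|B')P(B') = 1/3*3/20 + 2/19*17/20 = 53/380
P(B|A) = P(A|B)P(B)/P(A) = (1/20)/(53/380) = 19/53

19/53


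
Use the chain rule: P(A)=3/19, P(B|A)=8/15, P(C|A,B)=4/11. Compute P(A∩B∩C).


P(A∩B∩C) = P(A) * P(B|A) * P(C|A∩B)
= 3/19 * 8/15 * 4/11
= 8/95 * 4/11 = 32/1045

32/1045


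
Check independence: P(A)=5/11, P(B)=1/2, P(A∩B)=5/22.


P(A)*P(B) = 5/11*1/2 = 5/22
P(A∩B) = 5/22, which equals P(A)P(B), so independent

Yes, A and B are independent


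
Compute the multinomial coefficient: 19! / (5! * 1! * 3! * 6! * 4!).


19! = 121645100408832000
Denominator: 5!=120 * 1!=1 * 3!=6 * 6!=720 * 4!=24
Coefficient = 121645100408832000 / 12441600 = 9777287520

9777287520


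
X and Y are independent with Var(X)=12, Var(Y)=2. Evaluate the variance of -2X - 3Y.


Independence => Cov(X,Y)=0
Var(-2X - 3Y) = (-2)^2*Var(X) + (-3)^2*Var(Y)
= 4*12 + 9*2 = 66

66


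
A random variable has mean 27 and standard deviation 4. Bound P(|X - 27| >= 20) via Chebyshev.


k = 20/4 = 5
Chebyshev: P(|X-mu| >= k*sigma) <= 1/k^2 = 1/5^2 = 1/25

1/25


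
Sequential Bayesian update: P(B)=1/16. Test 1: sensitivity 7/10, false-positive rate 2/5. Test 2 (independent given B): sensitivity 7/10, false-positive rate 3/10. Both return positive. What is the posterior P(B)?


After test 1: P(+) = 7/10*1/16 + 2/5*15/16 = 67/160
P(B|+) = (7/160)/(67/160) = 7/67
After test 2 (use post1 as new prior): P(+) = 7/10*7/67 + 3/10*60/67 = 229/670
P(B|+,+) = (49/670)/(229/670) = 49/229

49/229


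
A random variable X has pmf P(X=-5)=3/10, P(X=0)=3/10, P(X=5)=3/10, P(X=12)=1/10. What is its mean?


E[X] = sum(x * P(x))
= -5*3/10 + 0*3/10 + 5*3/10 + 12*1/10
= 6/5

6/5


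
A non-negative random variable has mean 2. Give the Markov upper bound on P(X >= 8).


Markov: P(X >= a) <= E[X]/a
P(X >= 8) <= 2/8 = 1/4

1/4


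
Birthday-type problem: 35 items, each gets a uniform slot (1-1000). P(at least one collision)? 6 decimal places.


P(all different) = prod((1000-i)/1000 for i=0..34) = 0.547735
P(at least one match) = 1 - 0.547735 = 0.452265

0.452265


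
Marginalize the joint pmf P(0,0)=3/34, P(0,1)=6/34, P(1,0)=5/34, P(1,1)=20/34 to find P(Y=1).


P(Y=1) = P(0,1)+P(1,1) = 6/34 + 20/34 = 26/34 = 13/17

13/17


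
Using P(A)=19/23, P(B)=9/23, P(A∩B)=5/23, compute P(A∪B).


P(A∪B) = P(A) + P(B) - P(A∩B)
= 19/23 + 9/23 - 5/23 = 1

1


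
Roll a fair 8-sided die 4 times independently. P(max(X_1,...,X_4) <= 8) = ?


P(max <= 8) = P(all X_i <= 8) = (P(X_1 <= 8))^4
= (8/8)^4 = 1^4 = 1

1


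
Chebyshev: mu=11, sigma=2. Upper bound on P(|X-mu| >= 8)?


k = 8/2 = 4
Chebyshev: P(|X-mu| >= k*sigma) <= 1/k^2 = 1/4^2 = 1/16

1/16


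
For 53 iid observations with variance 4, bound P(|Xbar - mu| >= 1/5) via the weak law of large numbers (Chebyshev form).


Var(Xbar) = Var(X)/n = 4/53
Chebyshev: P(|Xbar-mu| >= 1/5) <= Var(Xbar)/(1/5)^2 = (4/53)/(1/25) = 100/53
Bound exceeds 1, so trivial bound: 1

1


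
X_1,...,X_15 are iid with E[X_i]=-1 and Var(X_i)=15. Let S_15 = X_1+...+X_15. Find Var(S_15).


By independence, Var(S_n) = n*Var(X_1) = 15*15 = 225

225


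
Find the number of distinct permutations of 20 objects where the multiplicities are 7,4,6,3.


20! = 2432902008176640000
Denominator: 7!=5040 * 4!=24 * 6!=720 * 3!=6
Coefficient = 2432902008176640000 / 522547200 = 4655851200

4655851200


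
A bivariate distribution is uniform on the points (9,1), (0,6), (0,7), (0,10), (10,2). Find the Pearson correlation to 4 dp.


Cov(X,Y) = -13.9600, Var(X) = 21.7600, Var(Y) = 10.9600
rho = Cov/(sqrt(VarX)*sqrt(VarY)) = -0.9040

-0.9040


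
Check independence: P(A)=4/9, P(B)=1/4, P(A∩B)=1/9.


P(A)*P(B) = 4/9*1/4 = 1/9
P(A∩B) = 1/9, which equals P(A)P(B), so independent

Yes, A and B are independent


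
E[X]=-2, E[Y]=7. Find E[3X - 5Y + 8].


E[3X - 5Y + 8] = 3*E[X] - 5*E[Y] + 8
= (3)*(-2) + (-5)*(7) + (8)
= -6 - 35 + 8 = -33

-33


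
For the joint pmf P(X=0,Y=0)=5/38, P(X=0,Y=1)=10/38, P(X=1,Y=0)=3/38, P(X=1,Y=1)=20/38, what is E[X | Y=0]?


P(Y=0) = 8/38
E[X|Y=0] = (0*5 + 1*3)/8 = 3/8

3/8


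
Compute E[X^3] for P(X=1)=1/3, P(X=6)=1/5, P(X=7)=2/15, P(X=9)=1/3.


E[X^3] = sum(g(x)*P(x))
= 1*1/3 + 216*1/5 + 343*2/15 + 729*1/3
= 4984/15

4984/15


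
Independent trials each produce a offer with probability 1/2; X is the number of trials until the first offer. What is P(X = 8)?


P(X=8) = (1-p)^7 * p = (1/2)^7 * 1/2
= 1/128 * 1/2 = 1/256

1/256


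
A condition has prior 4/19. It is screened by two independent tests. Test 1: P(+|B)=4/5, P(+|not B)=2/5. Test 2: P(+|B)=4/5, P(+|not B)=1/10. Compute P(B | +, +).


After test 1: P(+) = 4/5*4/19 + 2/5*15/19 = 46/95
P(B|+) = (16/95)/(46/95) = 8/23
After test 2 (use post1 as new prior): P(+) = 4/5*8/23 + 1/10*15/23 = 79/230
P(B|+,+) = (32/115)/(79/230) = 64/79

64/79


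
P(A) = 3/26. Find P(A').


P(A') = 1 - P(A) = 1 - 3/26 = 23/26

23/26


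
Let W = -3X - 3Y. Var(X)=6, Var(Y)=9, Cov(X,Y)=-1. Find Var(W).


Var(-3X - 3Y) = (-3)^2*Var(X) + (-3)^2*Var(Y) + 2*(-3)*(-3)*Cov(X,Y)
= 9*6 + 9*9 + 18*(-1)
= 54 + 81 - 18 = 117

117


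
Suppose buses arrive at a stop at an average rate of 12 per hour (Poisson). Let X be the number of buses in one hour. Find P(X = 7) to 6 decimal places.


P(X=7) = e^(-12) * 12^7 / 7!
≈ 0.000006144212353 * 35831808 / 5040
≈ 0.043682

0.043682


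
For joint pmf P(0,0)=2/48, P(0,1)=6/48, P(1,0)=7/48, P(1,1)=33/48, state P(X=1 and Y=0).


Read from table: P(X=1, Y=0) = 7/48

7/48


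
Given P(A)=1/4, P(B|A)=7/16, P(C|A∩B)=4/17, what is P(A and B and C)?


P(A∩B∩C) = P(A) * P(B|A) * P(C|A∩B)
= 1/4 * 7/16 * 4/17
= 7/64 * 4/17 = 7/272

7/272


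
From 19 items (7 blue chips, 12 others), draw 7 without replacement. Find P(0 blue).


P(X=0) = C(7,0)*C(12,7) / C(19,7)
= 1*792 / 50388
= 792/50388 = 66/4199

66/4199


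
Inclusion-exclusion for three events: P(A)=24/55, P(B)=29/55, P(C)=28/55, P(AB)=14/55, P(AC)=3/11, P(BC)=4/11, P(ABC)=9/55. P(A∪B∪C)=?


P(A∪B∪C) = P(A)+P(B)+P(C) - P(AB)-P(AC)-P(BC) + P(ABC)
= 24/55+29/55+28/55 - 14/55-3/11-4/11 + 9/55
= 41/55

41/55


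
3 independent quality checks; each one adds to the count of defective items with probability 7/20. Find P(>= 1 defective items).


P(at least one) = 1 - P(none)
P(none) = (1 - 7/20)^3 = (13/20)^3 = 2197/8000
P(at least one) = 1 - 2197/8000 = 5803/8000

5803/8000


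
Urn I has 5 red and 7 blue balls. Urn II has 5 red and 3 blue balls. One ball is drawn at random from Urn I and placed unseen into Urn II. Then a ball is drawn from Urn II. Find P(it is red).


P(transfer red) = 5/12; P(transfer blue) = 7/12
If red transferred: Urn II has 6 red of 9, so P(red|red moved) = 2/3
If blue transferred: Urn II has 5 red of 9, so P(red|blue moved) = 5/9
By total probability: P(red) = 5/12*2/3 + 7/12*5/9 = 65/108

65/108


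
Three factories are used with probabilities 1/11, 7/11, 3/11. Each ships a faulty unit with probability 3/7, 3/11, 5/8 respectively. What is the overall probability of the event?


P(A) = P(A|B1)P(B1) + P(A|B2)P(B2) + P(A|B3)P(B3)
= 3/7*1/11 + 3/11*7/11 + 5/8*3/11
= 3/77 + 21/121 + 15/88 = 2595/6776

2595/6776


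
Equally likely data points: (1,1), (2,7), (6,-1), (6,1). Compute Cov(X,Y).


E[X]=15/4, E[Y]=2, E[XY]=15/4
Cov(X,Y) = E[XY] - E[X]E[Y] = 15/4 - 15/4*2 = -15/4

-15/4


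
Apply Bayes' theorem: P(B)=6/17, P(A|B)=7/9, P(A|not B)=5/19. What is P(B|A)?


P(A) = P(A|B)P(B) + P(A|B')P(B') = 7/9*6/17 + 5/19*11/17 = 431/969
P(B|A) = P(A|B)P(B)/P(A) = (14/51)/(431/969) = 266/431

266/431


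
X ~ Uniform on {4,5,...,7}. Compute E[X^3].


E[X^3] = (1/4) * sum(x^3 for x=4..7)
= 748/4 = 187

187


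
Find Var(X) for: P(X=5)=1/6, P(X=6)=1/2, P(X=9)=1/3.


E[X] = 41/6, E[X^2] = 295/6
Var(X) = E[X^2] - (E[X])^2 = 295/6 - (41/6)^2 = 89/36

89/36


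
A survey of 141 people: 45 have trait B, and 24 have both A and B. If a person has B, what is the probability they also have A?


P(A|B) = P(A∩B)/P(B) = (24/141)/(45/141) = 24/45 = 8/15

8/15


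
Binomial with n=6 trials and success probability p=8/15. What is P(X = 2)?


P(X=2) = C(6,2) * p^2 * (1-p)^4
= 15 * 64/225 * 2401/50625
= 153664/759375

153664/759375


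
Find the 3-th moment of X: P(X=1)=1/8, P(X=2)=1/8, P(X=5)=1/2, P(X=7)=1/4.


E[X^3] = sum(x^3 * P(x))
= 1*1/8 + 8*1/8 + 125*1/2 + 343*1/4
= 1195/8

1195/8


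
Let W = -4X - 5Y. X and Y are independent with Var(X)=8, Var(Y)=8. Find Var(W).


Independence => Cov(X,Y)=0
Var(-4X - 5Y) = (-4)^2*Var(X) + (-5)^2*Var(Y)
= 16*8 + 25*8 = 328

328


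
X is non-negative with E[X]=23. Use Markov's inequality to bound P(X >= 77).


Markov: P(X >= a) <= E[X]/a
P(X >= 77) <= 23/77

23/77


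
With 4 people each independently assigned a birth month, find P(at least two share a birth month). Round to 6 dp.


P(all different) = prod((12-i)/12 for i=0..3) = 0.572917
P(at least one match) = 1 - 0.572917 = 0.427083

0.427083


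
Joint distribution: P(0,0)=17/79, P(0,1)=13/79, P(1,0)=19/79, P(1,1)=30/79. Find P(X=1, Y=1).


Read from table: P(X=1, Y=1) = 30/79

30/79


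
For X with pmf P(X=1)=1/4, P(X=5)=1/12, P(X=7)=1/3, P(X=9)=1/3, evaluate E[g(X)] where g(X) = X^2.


E[X^2] = sum(g(x)*P(x))
= 1*1/4 + 25*1/12 + 49*1/3 + 81*1/3
= 137/3

137/3


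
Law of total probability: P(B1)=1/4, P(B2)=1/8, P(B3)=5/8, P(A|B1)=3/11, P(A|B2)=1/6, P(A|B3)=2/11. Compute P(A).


P(A) = P(A|B1)P(B1) + P(A|B2)P(B2) + P(A|B3)P(B3)
= 3/11*1/4 + 1/6*1/8 + 2/11*5/8
= 3/44 + 1/48 + 5/44 = 107/528

107/528


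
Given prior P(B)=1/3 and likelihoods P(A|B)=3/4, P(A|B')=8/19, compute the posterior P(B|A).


P(A) = P(A|B)P(B) + P(A|B')P(B') = 3/4*1/3 + 8/19*2/3 = 121/228
P(B|A) = P(A|B)P(B)/P(A) = (1/4)/(121/228) = 57/121

57/121


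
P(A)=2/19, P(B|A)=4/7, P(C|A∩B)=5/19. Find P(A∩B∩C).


P(A∩B∩C) = P(A) * P(B|A) * P(C|A∩B)
= 2/19 * 4/7 * 5/19
= 8/133 * 5/19 = 40/2527

40/2527


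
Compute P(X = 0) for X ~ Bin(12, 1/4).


P(X=0) = C(12,0) * p^0 * (1-p)^12
= 1 * 1 * 531441/16777216
= 531441/16777216

531441/16777216


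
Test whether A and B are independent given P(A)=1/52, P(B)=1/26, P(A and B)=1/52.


P(A)*P(B) = 1/52*1/26 = 1/1352
P(A∩B) = 1/52 != 1/1352, so not independent

No, A and B are not independent


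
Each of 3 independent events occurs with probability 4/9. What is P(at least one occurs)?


P(at least one) = 1 - P(none)
P(none) = (1 - 4/9)^3 = (5/9)^3 = 125/729
P(at least one) = 1 - 125/729 = 604/729

604/729


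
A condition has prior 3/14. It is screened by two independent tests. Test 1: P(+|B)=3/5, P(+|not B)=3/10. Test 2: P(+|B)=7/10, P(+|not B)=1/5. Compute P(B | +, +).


After test 1: P(+) = 3/5*3/14 + 3/10*11/14 = 51/140
P(B|+) = (9/70)/(51/140) = 6/17
After test 2 (use post1 as new prior): P(+) = 7/10*6/17 + 1/5*11/17 = 32/85
P(B|+,+) = (21/85)/(32/85) = 21/32

21/32


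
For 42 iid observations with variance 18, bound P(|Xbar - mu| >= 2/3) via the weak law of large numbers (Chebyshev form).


Var(Xbar) = Var(X)/n = 18/42
Chebyshev: P(|Xbar-mu| >= 2/3) <= Var(Xbar)/(2/3)^2 = (3/7)/(4/9) = 27/28

27/28


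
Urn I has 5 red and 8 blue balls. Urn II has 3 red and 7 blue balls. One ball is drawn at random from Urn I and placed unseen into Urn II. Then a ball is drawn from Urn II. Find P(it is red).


P(transfer red) = 5/13; P(transfer blue) = 8/13
If red transferred: Urn II has 4 red of 11, so P(red|red moved) = 4/11
If blue transferred: Urn II has 3 red of 11, so P(red|blue moved) = 3/11
By total probability: P(red) = 5/13*4/11 + 8/13*3/11 = 4/13

4/13


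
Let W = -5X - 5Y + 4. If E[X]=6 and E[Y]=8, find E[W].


E[-5X - 5Y + 4] = -5*E[X] - 5*E[Y] + 4
= (-5)*(6) + (-5)*(8) + (4)
= -30 - 40 + 4 = -66

-66


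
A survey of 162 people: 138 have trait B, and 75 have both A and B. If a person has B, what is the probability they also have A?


P(A|B) = P(A∩B)/P(B) = (75/162)/(138/162) = 75/138 = 25/46

25/46


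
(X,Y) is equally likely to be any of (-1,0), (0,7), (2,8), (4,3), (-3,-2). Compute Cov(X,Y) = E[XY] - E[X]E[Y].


E[X]=2/5, E[Y]=16/5, E[XY]=34/5
Cov(X,Y) = E[XY] - E[X]E[Y] = 34/5 - 2/5*16/5 = 138/25

138/25


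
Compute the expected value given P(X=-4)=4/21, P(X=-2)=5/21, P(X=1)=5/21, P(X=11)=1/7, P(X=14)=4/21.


E[X] = sum(x * P(x))
= -4*4/21 - 2*5/21 + 1*5/21 + 11*1/7 + 14*4/21
= 68/21

68/21


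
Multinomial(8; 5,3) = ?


8! = 40320
Denominator: 5!=120 * 3!=6
Coefficient = 40320 / 720 = 56

56


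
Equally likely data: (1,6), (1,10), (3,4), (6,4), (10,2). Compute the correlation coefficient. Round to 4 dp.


Cov(X,Y) = -7.4400, Var(X) = 11.7600, Var(Y) = 7.3600
rho = Cov/(sqrt(VarX)*sqrt(VarY)) = -0.7997

-0.7997


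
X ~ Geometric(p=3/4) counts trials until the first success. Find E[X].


For geometric (trials until first success), E[X] = 1/p = 1/(3/4) = 4/3

4/3


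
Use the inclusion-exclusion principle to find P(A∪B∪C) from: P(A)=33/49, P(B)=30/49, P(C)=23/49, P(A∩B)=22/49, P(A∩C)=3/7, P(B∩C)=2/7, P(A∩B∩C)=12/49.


P(A∪B∪C) = P(A)+P(B)+P(C) - P(AB)-P(AC)-P(BC) + P(ABC)
= 33/49+30/49+23/49 - 22/49-3/7-2/7 + 12/49
= 41/49

41/49


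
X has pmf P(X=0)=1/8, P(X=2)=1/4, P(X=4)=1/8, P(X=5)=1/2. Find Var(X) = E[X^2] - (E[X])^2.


E[X] = 7/2, E[X^2] = 31/2
Var(X) = E[X^2] - (E[X])^2 = 31/2 - (7/2)^2 = 13/4

13/4


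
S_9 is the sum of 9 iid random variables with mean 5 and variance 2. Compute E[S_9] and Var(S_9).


E[S_n] = n*mu = 9*5 = 45
Var(S_n) = n*sigma^2 = 9*2 = 18

E[S_9]=45, Var(S_9)=18


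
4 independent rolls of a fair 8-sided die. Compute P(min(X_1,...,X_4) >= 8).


P(min >= 8) = P(all X_i >= 8) = (P(X_1 >= 8))^4
= (1/8)^4 = 1/4096

1/4096


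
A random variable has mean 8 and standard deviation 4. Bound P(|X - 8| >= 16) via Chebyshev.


k = 16/4 = 4
Chebyshev: P(|X-mu| >= k*sigma) <= 1/k^2 = 1/4^2 = 1/16

1/16


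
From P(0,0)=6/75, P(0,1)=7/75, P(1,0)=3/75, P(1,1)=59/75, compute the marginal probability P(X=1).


P(X=1) = P(1,0)+P(1,1) = 3/75 + 59/75 = 62/75

62/75


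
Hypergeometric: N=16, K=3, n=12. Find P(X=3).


P(X=3) = C(3,3)*C(13,9) / C(16,12)
= 1*715 / 1820
= 715/1820 = 11/28

11/28


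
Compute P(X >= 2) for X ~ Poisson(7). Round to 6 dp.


P(X>=2) = 1 - P(X<=1) = 1 - (e^(-7)*7^0/0! + e^(-7)*7^1/1!)
≈ 1 - (0.0009118820 + 0.0063831738)
= 1 - 0.0072950558 = 0.9927049442
≈ 0.992705

0.992705


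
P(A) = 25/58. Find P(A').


P(A') = 1 - P(A) = 1 - 25/58 = 33/58

33/58


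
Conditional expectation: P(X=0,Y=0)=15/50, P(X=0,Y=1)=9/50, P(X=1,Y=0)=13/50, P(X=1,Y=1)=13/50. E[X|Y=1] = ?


P(Y=1) = 22/50
E[X|Y=1] = (0*9 + 1*13)/22 = 13/22

13/22


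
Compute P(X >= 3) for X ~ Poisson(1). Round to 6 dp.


P(X>=3) = 1 - P(X<=2) = 1 - (e^(-1)*1^0/0! + e^(-1)*1^1/1! + e^(-1)*1^2/2!)
≈ 1 - (0.3678794412 + 0.3678794412 + 0.1839397206)
= 1 - 0.9196986030 = 0.0803013970
≈ 0.080301

0.080301


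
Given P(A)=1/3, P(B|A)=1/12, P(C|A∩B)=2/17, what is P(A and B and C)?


P(A∩B∩C) = P(A) * P(B|A) * P(C|A∩B)
= 1/3 * 1/12 * 2/17
= 1/36 * 2/17 = 1/306

1/306


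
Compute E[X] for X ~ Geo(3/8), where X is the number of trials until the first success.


For geometric (trials until first success), E[X] = 1/p = 1/(3/8) = 8/3

8/3


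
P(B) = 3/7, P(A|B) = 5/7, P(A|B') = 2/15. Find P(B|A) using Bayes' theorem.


P(A) = P(A|B)P(B) + P(A|B')P(B') = 5/7*3/7 + 2/15*4/7 = 281/735
P(B|A) = P(A|B)P(B)/P(A) = (15/49)/(281/735) = 225/281

225/281


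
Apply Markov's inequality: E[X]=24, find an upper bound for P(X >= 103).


Markov: P(X >= a) <= E[X]/a
P(X >= 103) <= 24/103

24/103


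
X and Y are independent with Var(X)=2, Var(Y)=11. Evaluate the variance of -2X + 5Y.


Independence => Cov(X,Y)=0
Var(-2X + 5Y) = (-2)^2*Var(X) + 5^2*Var(Y)
= 4*2 + 25*11 = 283

283


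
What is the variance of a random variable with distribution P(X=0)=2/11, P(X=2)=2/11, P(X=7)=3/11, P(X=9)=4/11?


E[X] = 61/11, E[X^2] = 479/11
Var(X) = E[X^2] - (E[X])^2 = 479/11 - (61/11)^2 = 1548/121

1548/121


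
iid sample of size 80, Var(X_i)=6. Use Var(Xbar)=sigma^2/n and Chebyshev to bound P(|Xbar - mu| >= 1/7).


Var(Xbar) = Var(X)/n = 6/80
Chebyshev: P(|Xbar-mu| >= 1/7) <= Var(Xbar)/(1/7)^2 = (3/40)/(1/49) = 147/40
Bound exceeds 1, so trivial bound: 1

1


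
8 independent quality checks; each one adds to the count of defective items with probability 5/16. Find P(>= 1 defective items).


P(at least one) = 1 - P(none)
P(none) = (1 - 5/16)^8 = (11/16)^8 = 214358881/4294967296
P(at least one) = 1 - 214358881/4294967296 = 4080608415/4294967296

4080608415/4294967296


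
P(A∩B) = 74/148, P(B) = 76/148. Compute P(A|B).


P(A|B) = P(A∩B)/P(B) = (74/148)/(76/148) = 74/76 = 37/38

37/38


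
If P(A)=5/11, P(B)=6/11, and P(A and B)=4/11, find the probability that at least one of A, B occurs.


P(A∪B) = P(A) + P(B) - P(A∩B)
= 5/11 + 6/11 - 4/11 = 7/11

7/11


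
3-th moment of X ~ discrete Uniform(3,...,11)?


E[X^3] = (1/9) * sum(x^3 for x=3..11)
= 4347/9 = 483

483


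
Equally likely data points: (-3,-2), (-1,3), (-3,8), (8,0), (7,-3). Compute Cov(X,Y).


E[X]=8/5, E[Y]=6/5, E[XY]=-42/5
Cov(X,Y) = E[XY] - E[X]E[Y] = -42/5 - 8/5*6/5 = -258/25

-258/25


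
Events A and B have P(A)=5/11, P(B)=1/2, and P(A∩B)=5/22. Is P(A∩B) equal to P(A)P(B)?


P(A)*P(B) = 5/11*1/2 = 5/22
P(A∩B) = 5/22, which equals P(A)P(B), so independent

Yes, A and B are independent


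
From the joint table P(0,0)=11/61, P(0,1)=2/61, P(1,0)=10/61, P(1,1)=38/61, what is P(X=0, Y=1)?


Read from table: P(X=0, Y=1) = 2/61

2/61


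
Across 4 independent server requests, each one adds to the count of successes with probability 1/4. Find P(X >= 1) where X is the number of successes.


P(X>=1) = P(X=1) + P(X=2) + P(X=3) + P(X=4)
= 27/64 + 27/128 + 3/64 + 1/256
= 175/256

175/256


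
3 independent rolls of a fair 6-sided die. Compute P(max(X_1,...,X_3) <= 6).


P(max <= 6) = P(all X_i <= 6) = (P(X_1 <= 6))^3
= (6/6)^3 = 1^3 = 1

1


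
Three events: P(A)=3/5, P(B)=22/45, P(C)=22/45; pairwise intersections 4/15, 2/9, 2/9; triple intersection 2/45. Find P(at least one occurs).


P(A∪B∪C) = P(A)+P(B)+P(C) - P(AB)-P(AC)-P(BC) + P(ABC)
= 3/5+22/45+22/45 - 4/15-2/9-2/9 + 2/45
= 41/45

41/45


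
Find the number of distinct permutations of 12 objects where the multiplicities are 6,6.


12! = 479001600
Denominator: 6!=720 * 6!=720
Coefficient = 479001600 / 518400 = 924

924


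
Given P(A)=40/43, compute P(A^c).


P(A') = 1 - P(A) = 1 - 40/43 = 3/43

3/43


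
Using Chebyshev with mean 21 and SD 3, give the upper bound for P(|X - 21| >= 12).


k = 12/3 = 4
Chebyshev: P(|X-mu| >= k*sigma) <= 1/k^2 = 1/4^2 = 1/16

1/16


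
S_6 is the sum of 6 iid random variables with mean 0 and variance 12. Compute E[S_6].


E[S_n] = n*E[X_1] = 6*0 = 0

0


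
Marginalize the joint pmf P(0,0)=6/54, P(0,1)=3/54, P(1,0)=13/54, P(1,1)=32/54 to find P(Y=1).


P(Y=1) = P(0,1)+P(1,1) = 3/54 + 32/54 = 35/54

35/54


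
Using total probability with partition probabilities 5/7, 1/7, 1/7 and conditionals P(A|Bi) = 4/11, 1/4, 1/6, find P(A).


P(A) = P(A|B1)P(B1) + P(A|B2)P(B2) + P(A|B3)P(B3)
= 4/11*5/7 + 1/4*1/7 + 1/6*1/7
= 20/77 + 1/28 + 1/42 = 295/924

295/924


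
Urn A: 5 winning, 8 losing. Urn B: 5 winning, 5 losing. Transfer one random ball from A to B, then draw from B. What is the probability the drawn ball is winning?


P(transfer winning) = 5/13; P(transfer losing) = 8/13
If winning transferred: Urn II has 6 winning of 11, so P(winning|winning moved) = 6/11
If losing transferred: Urn II has 5 winning of 11, so P(winning|losing moved) = 5/11
By total probability: P(winning) = 5/13*6/11 + 8/13*5/11 = 70/143

70/143


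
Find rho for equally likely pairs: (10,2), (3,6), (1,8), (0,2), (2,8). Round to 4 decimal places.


Cov(X,Y) = -4.2400, Var(X) = 12.5600, Var(Y) = 7.3600
rho = Cov/(sqrt(VarX)*sqrt(VarY)) = -0.4410

-0.4410


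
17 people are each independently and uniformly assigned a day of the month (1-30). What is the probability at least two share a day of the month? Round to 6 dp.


P(all different) = prod((30-i)/30 for i=0..16) = 0.003299
P(at least one match) = 1 - 0.003299 = 0.996701

0.996701


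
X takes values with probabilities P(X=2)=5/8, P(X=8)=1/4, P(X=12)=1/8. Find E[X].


E[X] = sum(x * P(x))
= 2*5/8 + 8*1/4 + 12*1/8
= 19/4

19/4


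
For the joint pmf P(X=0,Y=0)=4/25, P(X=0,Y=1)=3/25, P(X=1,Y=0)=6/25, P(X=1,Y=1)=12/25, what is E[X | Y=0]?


P(Y=0) = 10/25
E[X|Y=0] = (0*4 + 1*6)/10 = 6/10 = 3/5

3/5


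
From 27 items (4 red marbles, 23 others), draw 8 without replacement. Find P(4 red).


P(X=4) = C(4,4)*C(23,4) / C(27,8)
= 1*8855 / 2220075
= 8855/2220075 = 7/1755

7/1755


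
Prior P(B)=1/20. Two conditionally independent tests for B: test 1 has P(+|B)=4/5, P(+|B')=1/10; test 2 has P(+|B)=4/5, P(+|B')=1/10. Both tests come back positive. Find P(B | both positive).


After test 1: P(+) = 4/5*1/20 + 1/10*19/20 = 27/200
P(B|+) = (1/25)/(27/200) = 8/27
After test 2 (use post1 as new prior): P(+) = 4/5*8/27 + 1/10*19/27 = 83/270
P(B|+,+) = (32/135)/(83/270) = 64/83

64/83


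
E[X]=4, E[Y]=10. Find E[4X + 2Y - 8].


E[4X + 2Y - 8] = 4*E[X] + 2*E[Y] - 8
= (4)*(4) + (2)*(10) + (-8)
= 16 + 20 - 8 = 28

28


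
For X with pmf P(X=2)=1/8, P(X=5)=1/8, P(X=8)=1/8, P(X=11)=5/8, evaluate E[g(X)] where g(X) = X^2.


E[X^2] = sum(g(x)*P(x))
= 4*1/8 + 25*1/8 + 64*1/8 + 121*5/8
= 349/4

349/4


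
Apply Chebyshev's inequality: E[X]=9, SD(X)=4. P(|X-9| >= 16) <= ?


k = 16/4 = 4
Chebyshev: P(|X-mu| >= k*sigma) <= 1/k^2 = 1/4^2 = 1/16

1/16


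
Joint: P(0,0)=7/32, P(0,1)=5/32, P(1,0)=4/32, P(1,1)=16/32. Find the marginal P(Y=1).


P(Y=1) = P(0,1)+P(1,1) = 5/32 + 16/32 = 21/32

21/32


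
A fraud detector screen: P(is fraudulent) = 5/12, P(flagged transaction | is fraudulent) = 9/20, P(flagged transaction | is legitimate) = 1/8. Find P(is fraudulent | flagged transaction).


P(A) = P(A|B)P(B) + P(A|B')P(B') = 9/20*5/12 + 1/8*7/12 = 25/96
P(B|A) = P(A|B)P(B)/P(A) = (3/16)/(25/96) = 18/25

18/25


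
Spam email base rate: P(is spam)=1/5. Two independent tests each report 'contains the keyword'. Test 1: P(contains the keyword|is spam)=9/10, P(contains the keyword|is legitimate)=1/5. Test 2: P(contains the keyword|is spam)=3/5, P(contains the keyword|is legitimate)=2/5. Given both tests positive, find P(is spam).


After test 1: P(+) = 9/10*1/5 + 1/5*4/5 = 17/50
P(B|+) = (9/50)/(17/50) = 9/17
After test 2 (use post1 as new prior): P(+) = 3/5*9/17 + 2/5*8/17 = 43/85
P(B|+,+) = (27/85)/(43/85) = 27/43

27/43


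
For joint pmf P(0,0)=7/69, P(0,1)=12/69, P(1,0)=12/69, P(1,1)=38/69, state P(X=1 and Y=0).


Read from table: P(X=1, Y=0) = 12/69 = 4/23

4/23


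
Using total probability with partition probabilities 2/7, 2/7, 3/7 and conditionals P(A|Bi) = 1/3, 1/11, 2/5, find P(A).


P(A) = P(A|B1)P(B1) + P(A|B2)P(B2) + P(A|B3)P(B3)
= 1/3*2/7 + 1/11*2/7 + 2/5*3/7
= 2/21 + 2/77 + 6/35 = 338/1155

338/1155


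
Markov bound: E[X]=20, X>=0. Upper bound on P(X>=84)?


Markov: P(X >= a) <= E[X]/a
P(X >= 84) <= 20/84 = 5/21

5/21


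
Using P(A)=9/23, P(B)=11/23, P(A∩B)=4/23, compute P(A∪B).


P(A∪B) = P(A) + P(B) - P(A∩B)
= 9/23 + 11/23 - 4/23 = 16/23

16/23


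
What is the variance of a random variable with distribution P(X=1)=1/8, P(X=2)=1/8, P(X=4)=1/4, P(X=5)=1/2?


E[X] = 31/8, E[X^2] = 137/8
Var(X) = E[X^2] - (E[X])^2 = 137/8 - (31/8)^2 = 135/64

135/64


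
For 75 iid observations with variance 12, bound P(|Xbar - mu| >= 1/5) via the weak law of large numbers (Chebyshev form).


Var(Xbar) = Var(X)/n = 12/75
Chebyshev: P(|Xbar-mu| >= 1/5) <= Var(Xbar)/(1/5)^2 = (4/25)/(1/25) = 4
Bound exceeds 1, so trivial bound: 1

1


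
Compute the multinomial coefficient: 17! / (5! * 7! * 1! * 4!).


17! = 355687428096000
Denominator: 5!=120 * 7!=5040 * 1!=1 * 4!=24
Coefficient = 355687428096000 / 14515200 = 24504480

24504480


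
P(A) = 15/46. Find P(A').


P(A') = 1 - P(A) = 1 - 15/46 = 31/46

31/46


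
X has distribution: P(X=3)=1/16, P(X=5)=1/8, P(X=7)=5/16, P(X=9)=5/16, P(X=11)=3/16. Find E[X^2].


E[X^2] = sum(g(x)*P(x))
= 9*1/16 + 25*1/8 + 49*5/16 + 81*5/16 + 121*3/16
= 67

67


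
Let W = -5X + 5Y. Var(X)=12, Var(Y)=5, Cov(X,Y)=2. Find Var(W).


Var(-5X + 5Y) = (-5)^2*Var(X) + 5^2*Var(Y) + 2*(-5)*5*Cov(X,Y)
= 25*12 + 25*5 - 50*2
= 300 + 125 - 100 = 325

325


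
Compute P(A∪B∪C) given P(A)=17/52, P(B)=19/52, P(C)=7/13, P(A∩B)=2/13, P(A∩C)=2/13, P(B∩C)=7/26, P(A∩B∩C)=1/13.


P(A∪B∪C) = P(A)+P(B)+P(C) - P(AB)-P(AC)-P(BC) + P(ABC)
= 17/52+19/52+7/13 - 2/13-2/13-7/26 + 1/13
= 19/26

19/26


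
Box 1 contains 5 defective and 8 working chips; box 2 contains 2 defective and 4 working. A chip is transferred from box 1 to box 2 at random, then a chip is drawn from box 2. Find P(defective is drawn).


P(transfer defective) = 5/13; P(transfer working) = 8/13
If defective transferred: Urn II has 3 defective of 7, so P(defective|defective moved) = 3/7
If working transferred: Urn II has 2 defective of 7, so P(defective|working moved) = 2/7
By total probability: P(defective) = 5/13*3/7 + 8/13*2/7 = 31/91

31/91


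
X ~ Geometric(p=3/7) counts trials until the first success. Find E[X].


For geometric (trials until first success), E[X] = 1/p = 1/(3/7) = 7/3

7/3


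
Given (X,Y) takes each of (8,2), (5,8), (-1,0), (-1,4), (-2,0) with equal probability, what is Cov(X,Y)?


E[X]=9/5, E[Y]=14/5, E[XY]=52/5
Cov(X,Y) = E[XY] - E[X]E[Y] = 52/5 - 9/5*14/5 = 134/25

134/25


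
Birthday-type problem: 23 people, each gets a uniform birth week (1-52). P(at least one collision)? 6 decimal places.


P(all different) = prod((52-i)/52 for i=0..22) = 0.003105
P(at least one match) = 1 - 0.003105 = 0.996895

0.996895


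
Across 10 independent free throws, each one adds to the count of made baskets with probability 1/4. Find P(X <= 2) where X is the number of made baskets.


P(X<=2) = P(X=0) + P(X=1) + P(X=2)
= 59049/1048576 + 98415/524288 + 295245/1048576
= 137781/262144

137781/262144


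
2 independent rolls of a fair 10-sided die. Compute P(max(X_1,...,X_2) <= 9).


P(max <= 9) = P(all X_i <= 9) = (P(X_1 <= 9))^2
= (9/10)^2 = 81/100

81/100


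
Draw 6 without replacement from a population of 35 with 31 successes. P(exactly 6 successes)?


P(X=6) = C(31,6)*C(4,0) / C(35,6)
= 736281*1 / 1623160
= 736281/1623160 = 3393/7480

3393/7480


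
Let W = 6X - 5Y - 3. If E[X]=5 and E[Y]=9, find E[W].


E[6X - 5Y - 3] = 6*E[X] - 5*E[Y] - 3
= (6)*(5) + (-5)*(9) + (-3)
= 30 - 45 - 3 = -18

-18


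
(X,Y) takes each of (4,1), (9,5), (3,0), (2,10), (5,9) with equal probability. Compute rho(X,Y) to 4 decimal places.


Cov(X,Y) = -0.2000, Var(X) = 5.8400, Var(Y) = 16.4000
rho = Cov/(sqrt(VarX)*sqrt(VarY)) = -0.0204

-0.0204


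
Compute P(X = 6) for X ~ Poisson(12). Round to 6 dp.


P(X=6) = e^(-12) * 12^6 / 6!
≈ 0.000006144212353 * 2985984 / 720
≈ 0.025481

0.025481


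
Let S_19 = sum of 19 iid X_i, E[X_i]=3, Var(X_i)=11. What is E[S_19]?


E[S_n] = n*E[X_1] = 19*3 = 57

57


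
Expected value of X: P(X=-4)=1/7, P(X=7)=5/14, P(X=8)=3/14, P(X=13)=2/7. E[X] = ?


E[X] = sum(x * P(x))
= -4*1/7 + 7*5/14 + 8*3/14 + 13*2/7
= 103/14

103/14


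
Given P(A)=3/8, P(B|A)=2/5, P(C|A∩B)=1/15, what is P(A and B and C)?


P(A∩B∩C) = P(A) * P(B|A) * P(C|A∩B)
= 3/8 * 2/5 * 1/15
= 3/20 * 1/15 = 1/100

1/100


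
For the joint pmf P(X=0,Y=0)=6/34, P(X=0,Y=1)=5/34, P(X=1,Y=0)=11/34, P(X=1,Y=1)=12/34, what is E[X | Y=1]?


P(Y=1) = 17/34
E[X|Y=1] = (0*5 + 1*12)/17 = 12/17

12/17


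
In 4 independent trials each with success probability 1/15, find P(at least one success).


P(at least one) = 1 - P(none)
P(none) = (1 - 1/15)^4 = (14/15)^4 = 38416/50625
P(at least one) = 1 - 38416/50625 = 12209/50625

12209/50625


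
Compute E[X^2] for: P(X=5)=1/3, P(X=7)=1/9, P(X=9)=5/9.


E[X^2] = sum(x^2 * P(x))
= 25*1/3 + 49*1/9 + 81*5/9
= 529/9

529/9


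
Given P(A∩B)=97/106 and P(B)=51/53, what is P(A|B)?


P(A|B) = P(A∩B)/P(B) = (97/106)/(102/106) = 97/102

97/102


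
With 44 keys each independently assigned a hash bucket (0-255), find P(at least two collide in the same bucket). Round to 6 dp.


P(all different) = prod((256-i)/256 for i=0..43) = 0.019753
P(at least one match) = 1 - 0.019753 = 0.980247

0.980247


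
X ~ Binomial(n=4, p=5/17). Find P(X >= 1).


P(X>=1) = P(X=1) + P(X=2) + P(X=3) + P(X=4)
= 34560/83521 + 21600/83521 + 6000/83521 + 625/83521
= 62785/83521

62785/83521


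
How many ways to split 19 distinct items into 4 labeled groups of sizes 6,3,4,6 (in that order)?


19! = 121645100408832000
Denominator: 6!=720 * 3!=6 * 4!=24 * 6!=720
Coefficient = 121645100408832000 / 74649600 = 1629547920

1629547920


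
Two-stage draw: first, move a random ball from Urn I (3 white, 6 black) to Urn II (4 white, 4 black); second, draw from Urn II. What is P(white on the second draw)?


P(transfer white) = 3/9 = 1/3; P(transfer black) = 2/3
If white transferred: Urn II has 5 white of 9, so P(white|white moved) = 5/9
If black transferred: Urn II has 4 white of 9, so P(white|black moved) = 4/9
By total probability: P(white) = 1/3*5/9 + 2/3*4/9 = 13/27

13/27


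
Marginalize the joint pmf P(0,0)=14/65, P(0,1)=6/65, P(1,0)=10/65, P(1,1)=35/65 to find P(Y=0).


P(Y=0) = P(0,0)+P(1,0) = 14/65 + 10/65 = 24/65

24/65


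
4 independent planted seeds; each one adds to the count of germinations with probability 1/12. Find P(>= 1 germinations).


P(at least one) = 1 - P(none)
P(none) = (1 - 1/12)^4 = (11/12)^4 = 14641/20736
P(at least one) = 1 - 14641/20736 = 6095/20736

6095/20736


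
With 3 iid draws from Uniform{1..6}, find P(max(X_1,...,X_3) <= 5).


P(max <= 5) = P(all X_i <= 5) = (P(X_1 <= 5))^3
= (5/6)^3 = 125/216

125/216


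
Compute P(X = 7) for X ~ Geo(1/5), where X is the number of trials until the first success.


P(X=7) = (1-p)^6 * p = (4/5)^6 * 1/5
= 4096/15625 * 1/5 = 4096/78125

4096/78125


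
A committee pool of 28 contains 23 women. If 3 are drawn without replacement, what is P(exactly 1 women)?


P(X=1) = C(23,1)*C(5,2) / C(28,3)
= 23*10 / 3276
= 230/3276 = 115/1638

115/1638


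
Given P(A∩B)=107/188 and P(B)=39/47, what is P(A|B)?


P(A|B) = P(A∩B)/P(B) = (107/188)/(156/188) = 107/156

107/156


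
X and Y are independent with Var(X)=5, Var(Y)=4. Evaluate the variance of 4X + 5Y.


Independence => Cov(X,Y)=0
Var(4X + 5Y) = 4^2*Var(X) + 5^2*Var(Y)
= 16*5 + 25*4 = 180

180


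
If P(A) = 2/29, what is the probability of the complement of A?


P(A') = 1 - P(A) = 1 - 2/29 = 27/29

27/29


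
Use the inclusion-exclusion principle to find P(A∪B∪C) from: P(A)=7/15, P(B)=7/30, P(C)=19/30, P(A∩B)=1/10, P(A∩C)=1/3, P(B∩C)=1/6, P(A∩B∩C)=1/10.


P(A∪B∪C) = P(A)+P(B)+P(C) - P(AB)-P(AC)-P(BC) + P(ABC)
= 7/15+7/30+19/30 - 1/10-1/3-1/6 + 1/10
= 5/6

5/6
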